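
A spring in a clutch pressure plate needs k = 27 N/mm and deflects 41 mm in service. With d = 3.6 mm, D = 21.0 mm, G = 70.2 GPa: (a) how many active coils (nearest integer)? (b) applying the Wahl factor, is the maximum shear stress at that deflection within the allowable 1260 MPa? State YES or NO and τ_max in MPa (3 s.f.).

N_a = Gd⁴/(8D³k) = (70.2×10³)(3.6⁴)/(8·21.0³·27) = 5.894 → N_a = 6
Actual rate k = Gd⁴/(8D³·6) = 26.525 N/mm
Working load F = kδ = 26.525·41 = 1087.5 N
C = 21.0/3.6 = 5.8333; K_W = (4C−1)/(4C−4)+0.615/C = 1.2606
τ_max = K_W·8FD/(πd³) = 1.2606·1246.5 = 1571.3 MPa
τ_max > 1260 MPa → exceeds allowable

(a) 6 coils; (b) NO, τ_max = 1570 MPa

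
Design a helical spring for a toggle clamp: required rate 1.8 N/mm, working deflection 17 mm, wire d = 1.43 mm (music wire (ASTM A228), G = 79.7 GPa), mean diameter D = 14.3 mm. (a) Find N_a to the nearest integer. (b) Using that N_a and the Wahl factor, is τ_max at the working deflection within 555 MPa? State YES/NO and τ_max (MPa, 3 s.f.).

N_a = Gd⁴/(8D³k) = (79.7×10³)(1.43⁴)/(8·14.3³·1.8) = 7.915 → N_a = 8
Actual rate k = Gd⁴/(8D³·8) = 1.7808 N/mm
Working load F = kδ = 1.7808·17 = 30.274 N
C = 14.3/1.43 = 10.0000; K_W = (4C−1)/(4C−4)+0.615/C = 1.1448
τ_max = K_W·8FD/(πd³) = 1.1448·376.99 = 431.59 MPa
τ_max ≤ 555 MPa → acceptable

(a) 8 coils; (b) YES, τ_max = 432 MPa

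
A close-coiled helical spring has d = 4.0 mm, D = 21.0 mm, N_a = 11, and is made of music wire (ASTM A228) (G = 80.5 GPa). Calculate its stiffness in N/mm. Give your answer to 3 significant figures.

k = Gd⁴/(8D³N_a) = (80.5×10³ × 4.0⁴) / (8 × 21.0³ × 11)
  = 2.0608e+07 / 814968 = 25.287 N/mm

25.3 N/mm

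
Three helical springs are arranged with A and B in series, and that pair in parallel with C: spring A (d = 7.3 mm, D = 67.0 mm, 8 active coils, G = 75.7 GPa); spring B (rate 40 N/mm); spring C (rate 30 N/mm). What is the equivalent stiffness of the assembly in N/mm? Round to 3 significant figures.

k_A = Gd⁴/(8D³N_a) = (75.7×10³)(7.3⁴)/(8·67.0³·8) = 11.168 N/mm
Springs A,B series: k_AB = 1/(1/11.168+1/40) = 8.7306 N/mm; parallel with C: k_eq = 8.7306+30 = 38.731 N/mm

38.7 N/mm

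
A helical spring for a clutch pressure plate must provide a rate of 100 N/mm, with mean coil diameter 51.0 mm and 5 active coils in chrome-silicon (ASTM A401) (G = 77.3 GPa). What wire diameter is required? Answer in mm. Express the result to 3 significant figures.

d = (8D³N_a·k / G)^(1/4) = (8·51.0³·5·100 / (77.3×10³))^0.25
  = (6864.2)^0.25 = 9.1022 mm

9.10 mm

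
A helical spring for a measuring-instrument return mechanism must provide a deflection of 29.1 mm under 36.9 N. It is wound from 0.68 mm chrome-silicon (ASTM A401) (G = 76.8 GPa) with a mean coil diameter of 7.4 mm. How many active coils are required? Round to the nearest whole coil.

Required rate k = F/δ = 36.9/29.1 = 1.268 N/mm
N_a = Gd⁴/(8D³k) = (76.8×10³ × 0.68⁴)/(8 × 7.4³ × 1.268)
    = 16420.9 / 4110.73 = 3.995 → 4 coils

4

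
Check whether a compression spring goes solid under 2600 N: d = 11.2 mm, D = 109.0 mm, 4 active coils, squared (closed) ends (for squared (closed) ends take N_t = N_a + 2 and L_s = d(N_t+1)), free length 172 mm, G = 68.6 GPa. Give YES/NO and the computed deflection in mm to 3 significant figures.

YES, δ = 99.8 mm

k = Gd⁴/(8D³N_a) = (68.6×10³)(11.2⁴)/(8·109.0³·4) = 26.048 N/mm
N_t = 6; L_s = 11.2·7 = 78.4 mm; δ_solid = L₀ − L_s = 172 − 78.4 = 93.6 mm
δ = F/k = 2600/26.048 = 99.817 mm
δ ≥ δ_solid → spring goes solid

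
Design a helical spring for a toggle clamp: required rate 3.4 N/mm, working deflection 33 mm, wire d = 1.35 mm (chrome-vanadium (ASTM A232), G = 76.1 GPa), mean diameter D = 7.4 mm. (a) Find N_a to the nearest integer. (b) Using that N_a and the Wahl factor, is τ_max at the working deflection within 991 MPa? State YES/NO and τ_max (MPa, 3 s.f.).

(a) 23 coils; (b) NO, τ_max = 1100 MPa

N_a = Gd⁴/(8D³k) = (76.1×10³)(1.35⁴)/(8·7.4³·3.4) = 22.93 → N_a = 23
Actual rate k = Gd⁴/(8D³·23) = 3.3901 N/mm
Working load F = kδ = 3.3901·33 = 111.87 N
C = 7.4/1.35 = 5.4815; K_W = (4C−1)/(4C−4)+0.615/C = 1.2796
τ_max = K_W·8FD/(πd³) = 1.2796·856.82 = 1096.3 MPa
τ_max > 991 MPa → exceeds allowable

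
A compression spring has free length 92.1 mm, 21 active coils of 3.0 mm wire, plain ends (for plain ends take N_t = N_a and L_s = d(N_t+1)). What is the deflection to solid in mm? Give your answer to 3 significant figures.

26.1 mm

N_t = 21; L_s = 3.0·22 = 66 mm
δ_solid = L₀ − L_s = 92.1 − 66 = 26.1 mm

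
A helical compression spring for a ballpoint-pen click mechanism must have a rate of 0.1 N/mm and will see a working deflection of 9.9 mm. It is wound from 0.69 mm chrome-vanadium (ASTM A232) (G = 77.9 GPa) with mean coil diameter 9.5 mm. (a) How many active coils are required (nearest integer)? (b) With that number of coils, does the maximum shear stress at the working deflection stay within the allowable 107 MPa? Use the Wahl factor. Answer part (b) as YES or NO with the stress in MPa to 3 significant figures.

N_a = Gd⁴/(8D³k) = (77.9×10³)(0.69⁴)/(8·9.5³·0.1) = 25.74 → N_a = 26
Actual rate k = Gd⁴/(8D³·26) = 0.099015 N/mm
Working load F = kδ = 0.099015·9.9 = 0.98025 N
C = 9.5/0.69 = 13.7681; K_W = (4C−1)/(4C−4)+0.615/C = 1.1034
τ_max = K_W·8FD/(πd³) = 1.1034·72.186 = 79.65 MPa
τ_max ≤ 107 MPa → acceptable

(a) 26 coils; (b) YES, τ_max = 79.7 MPa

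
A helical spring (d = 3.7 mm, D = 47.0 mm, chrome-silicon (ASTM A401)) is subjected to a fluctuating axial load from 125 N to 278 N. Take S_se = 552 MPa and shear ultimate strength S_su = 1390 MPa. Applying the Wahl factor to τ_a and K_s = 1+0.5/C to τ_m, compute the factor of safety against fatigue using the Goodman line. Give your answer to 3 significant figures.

1.39

C = D/d = 47.0/3.7 = 12.7027; K_W = (4C−1)/(4C−4)+0.615/C = 1.1125; K_s = 1+0.5/C = 1.0394
F_a = (F_max−F_min)/2 = 76.5 N; F_m = (F_max+F_min)/2 = 201.5 N
τ_a = K_W·8F_aD/(πd³) = 1.1125 × 180.76 = 201.09 MPa
τ_m = K_s·8F_mD/(πd³) = 1.0394 × 476.11 = 494.85 MPa
Goodman: 1/n_f = τ_a/S_se + τ_m/S_su = 201.09/552 + 494.85/1390 = 0.36430 + 0.35601 = 0.72031
n_f = 1/0.72031 = 1.388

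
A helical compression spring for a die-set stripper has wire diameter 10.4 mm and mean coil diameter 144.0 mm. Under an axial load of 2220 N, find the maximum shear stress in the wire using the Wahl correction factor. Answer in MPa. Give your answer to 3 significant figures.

798 MPa

Spring index C = D/d = 144.0/10.4 = 13.8462
K_W = (4C−1)/(4C−4) + 0.615/C = 54.385/51.385 + 0.0444 = 1.1028
τ₀ = 8FD/(πd³) = 8·2220·144.0/(π·10.4³) = 2.55744e+06/3533.9 = 723.69 MPa
τ_max = K·τ₀ = 1.1028 × 723.69 = 798.09 MPa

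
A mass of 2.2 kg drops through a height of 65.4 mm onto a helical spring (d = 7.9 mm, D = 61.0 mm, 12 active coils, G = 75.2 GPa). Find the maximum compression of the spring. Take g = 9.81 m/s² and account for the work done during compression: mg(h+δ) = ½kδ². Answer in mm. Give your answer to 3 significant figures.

k = Gd⁴/(8D³N_a) = (75.2×10³)(7.9⁴)/(8·61.0³·12) = 13.442 N/mm
W = mg = 2.2 × 9.81 = 21.582 N
½kδ² − Wδ − Wh = 0 → δ = (W + √(W² + 2kWh))/k
δ = (21.582 + √(465.78 + 37945.9))/13.442 = (21.582 + 195.99)/13.442 = 16.186 mm

16.2 mm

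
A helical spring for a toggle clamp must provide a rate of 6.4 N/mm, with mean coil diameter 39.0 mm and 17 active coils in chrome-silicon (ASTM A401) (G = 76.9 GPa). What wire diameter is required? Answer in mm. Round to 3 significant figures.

d = (8D³N_a·k / G)^(1/4) = (8·39.0³·17·6.4 / (76.9×10³))^0.25
  = (671.41)^0.25 = 5.0903 mm

5.09 mm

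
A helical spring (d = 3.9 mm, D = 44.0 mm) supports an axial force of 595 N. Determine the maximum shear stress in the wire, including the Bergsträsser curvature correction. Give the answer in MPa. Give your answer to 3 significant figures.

Spring index C = D/d = 44.0/3.9 = 11.2821
K_B = (4C+2)/(4C−3) = 47.128/42.128 = 1.1187
τ₀ = 8FD/(πd³) = 8·595·44.0/(π·3.9³) = 209440/186.36 = 1123.9 MPa
τ_max = K·τ₀ = 1.1187 × 1123.9 = 1257.3 MPa

1260 MPa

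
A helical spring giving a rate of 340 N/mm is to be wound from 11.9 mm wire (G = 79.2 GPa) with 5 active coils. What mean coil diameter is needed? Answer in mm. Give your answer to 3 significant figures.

48.9 mm

D = (Gd⁴/(8N_a·k))^(1/3) = (79.2×10³·11.9⁴/(8·5·340))^(1/3)
  = (116782)^(1/3) = 48.8793 mm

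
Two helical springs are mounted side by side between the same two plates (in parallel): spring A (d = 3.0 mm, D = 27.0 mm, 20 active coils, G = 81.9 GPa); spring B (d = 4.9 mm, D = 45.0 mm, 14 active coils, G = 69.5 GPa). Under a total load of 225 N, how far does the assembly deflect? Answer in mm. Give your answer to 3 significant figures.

k_A = Gd⁴/(8D³N_a) = (81.9×10³)(3.0⁴)/(8·27.0³·20) = 2.1065 N/mm
k_B = Gd⁴/(8D³N_a) = (69.5×10³)(4.9⁴)/(8·45.0³·14) = 3.9257 N/mm
Parallel: k_eq = 2.1065 + 3.9257 = 6.0321 N/mm
δ = F/k_eq = 225/6.0321 = 37.3 mm

37.3 mm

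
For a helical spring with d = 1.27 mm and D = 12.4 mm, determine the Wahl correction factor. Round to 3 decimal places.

1.149

C = D/d = 12.4/1.27 = 9.7638
K_W = (4C−1)/(4C−4) + 0.615/C = 38.055/35.055 + 0.0630 = 1.1486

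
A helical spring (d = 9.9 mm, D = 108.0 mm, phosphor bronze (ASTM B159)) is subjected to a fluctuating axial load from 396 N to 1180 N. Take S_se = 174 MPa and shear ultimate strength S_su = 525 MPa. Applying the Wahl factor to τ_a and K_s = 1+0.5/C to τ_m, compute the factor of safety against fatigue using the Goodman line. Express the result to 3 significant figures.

C = D/d = 108.0/9.9 = 10.9091; K_W = (4C−1)/(4C−4)+0.615/C = 1.1321; K_s = 1+0.5/C = 1.0458
F_a = (F_max−F_min)/2 = 392 N; F_m = (F_max+F_min)/2 = 788 N
τ_a = K_W·8F_aD/(πd³) = 1.1321 × 111.11 = 125.78 MPa
τ_m = K_s·8F_mD/(πd³) = 1.0458 × 223.35 = 233.59 MPa
Goodman: 1/n_f = τ_a/S_se + τ_m/S_su = 125.78/174 + 233.59/525 = 0.72288 + 0.44493 = 1.1678
n_f = 1/1.1678 = 0.8563

0.856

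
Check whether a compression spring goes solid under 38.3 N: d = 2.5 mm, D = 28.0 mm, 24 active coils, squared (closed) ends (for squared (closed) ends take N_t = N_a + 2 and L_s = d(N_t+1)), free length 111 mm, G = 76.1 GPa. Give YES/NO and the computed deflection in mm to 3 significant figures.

k = Gd⁴/(8D³N_a) = (76.1×10³)(2.5⁴)/(8·28.0³·24) = 0.70529 N/mm
N_t = 26; L_s = 2.5·27 = 67.5 mm; δ_solid = L₀ − L_s = 111 − 67.5 = 43.5 mm
δ = F/k = 38.3/0.70529 = 54.304 mm
δ ≥ δ_solid → spring goes solid

YES, δ = 54.3 mm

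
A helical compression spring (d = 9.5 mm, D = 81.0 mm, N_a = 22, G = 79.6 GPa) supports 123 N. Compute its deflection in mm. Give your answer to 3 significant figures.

k = Gd⁴/(8D³N_a) = (79.6×10³)(9.5⁴)/(8·81.0³·22) = 6.9317 N/mm
δ = F/k = 123 / 6.9317 = 17.745 mm

17.7 mm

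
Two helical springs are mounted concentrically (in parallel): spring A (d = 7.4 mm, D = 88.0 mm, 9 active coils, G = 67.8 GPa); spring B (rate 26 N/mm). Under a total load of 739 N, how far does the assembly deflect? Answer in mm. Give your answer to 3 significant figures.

k_A = Gd⁴/(8D³N_a) = (67.8×10³)(7.4⁴)/(8·88.0³·9) = 4.1436 N/mm
Parallel: k_eq = 4.1436 + 26 = 30.144 N/mm
δ = F/k_eq = 739/30.144 = 24.516 mm

24.5 mm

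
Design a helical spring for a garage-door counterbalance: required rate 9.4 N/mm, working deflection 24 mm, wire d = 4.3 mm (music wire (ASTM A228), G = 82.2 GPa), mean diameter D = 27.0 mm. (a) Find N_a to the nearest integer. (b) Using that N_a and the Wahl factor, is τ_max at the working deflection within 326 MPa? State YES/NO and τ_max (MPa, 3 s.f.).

N_a = Gd⁴/(8D³k) = (82.2×10³)(4.3⁴)/(8·27.0³·9.4) = 18.99 → N_a = 19
Actual rate k = Gd⁴/(8D³·19) = 9.3931 N/mm
Working load F = kδ = 9.3931·24 = 225.44 N
C = 27.0/4.3 = 6.2791; K_W = (4C−1)/(4C−4)+0.615/C = 1.2400
τ_max = K_W·8FD/(πd³) = 1.2400·194.95 = 241.74 MPa
τ_max ≤ 326 MPa → acceptable

(a) 19 coils; (b) YES, τ_max = 242 MPa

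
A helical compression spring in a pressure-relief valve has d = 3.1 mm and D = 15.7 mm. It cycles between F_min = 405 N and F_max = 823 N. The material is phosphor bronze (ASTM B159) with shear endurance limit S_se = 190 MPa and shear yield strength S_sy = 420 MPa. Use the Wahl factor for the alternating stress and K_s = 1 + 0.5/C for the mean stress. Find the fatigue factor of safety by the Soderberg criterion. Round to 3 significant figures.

0.245

C = D/d = 15.7/3.1 = 5.0645; K_W = (4C−1)/(4C−4)+0.615/C = 1.3060; K_s = 1+0.5/C = 1.0987
F_a = (F_max−F_min)/2 = 209 N; F_m = (F_max+F_min)/2 = 614 N
τ_a = K_W·8F_aD/(πd³) = 1.3060 × 280.48 = 366.29 MPa
τ_m = K_s·8F_mD/(πd³) = 1.0987 × 823.99 = 905.34 MPa
Soderberg: 1/n_f = τ_a/S_se + τ_m/S_sy = 366.29/190 + 905.34/420 = 1.92786 + 2.15558 = 4.0834
n_f = 1/4.0834 = 0.2449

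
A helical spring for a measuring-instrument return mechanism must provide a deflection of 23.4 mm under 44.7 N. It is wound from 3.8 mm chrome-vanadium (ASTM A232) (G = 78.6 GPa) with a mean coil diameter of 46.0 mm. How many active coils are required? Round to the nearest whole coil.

Required rate k = F/δ = 44.7/23.4 = 1.9103 N/mm
N_a = Gd⁴/(8D³k) = (78.6×10³ × 3.8⁴)/(8 × 46.0³ × 1.9103)
    = 1.63892e+07 / 1.48749e+06 = 11.02 → 11 coils

11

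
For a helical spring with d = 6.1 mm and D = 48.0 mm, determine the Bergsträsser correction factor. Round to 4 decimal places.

C = D/d = 48.0/6.1 = 7.8689
K_B = (4C+2)/(4C−3) = 33.475/28.475 = 1.1756

1.1756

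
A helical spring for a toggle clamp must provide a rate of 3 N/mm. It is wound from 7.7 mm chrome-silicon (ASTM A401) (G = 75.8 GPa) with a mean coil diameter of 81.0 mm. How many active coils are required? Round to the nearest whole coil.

N_a = Gd⁴/(8D³k) = (75.8×10³ × 7.7⁴)/(8 × 81.0³ × 3)
    = 2.6646e+08 / 1.27546e+07 = 20.89 → 21 coils

21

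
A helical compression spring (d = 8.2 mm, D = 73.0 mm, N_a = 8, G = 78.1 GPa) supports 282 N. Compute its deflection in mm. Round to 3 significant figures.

19.9 mm

k = Gd⁴/(8D³N_a) = (78.1×10³)(8.2⁴)/(8·73.0³·8) = 14.183 N/mm
δ = F/k = 282 / 14.183 = 19.883 mm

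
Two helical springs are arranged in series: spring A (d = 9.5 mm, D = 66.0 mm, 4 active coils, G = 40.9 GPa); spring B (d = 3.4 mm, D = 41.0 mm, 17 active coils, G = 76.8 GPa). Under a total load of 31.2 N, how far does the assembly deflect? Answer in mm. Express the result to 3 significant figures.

29.4 mm

k_A = Gd⁴/(8D³N_a) = (40.9×10³)(9.5⁴)/(8·66.0³·4) = 36.211 N/mm
k_B = Gd⁴/(8D³N_a) = (76.8×10³)(3.4⁴)/(8·41.0³·17) = 1.0949 N/mm
Series: 1/k_eq = 1/36.211 + 1/1.0949 = 0.94092; k_eq = 1.0628 N/mm
δ = F/k_eq = 31.2/1.0628 = 29.357 mm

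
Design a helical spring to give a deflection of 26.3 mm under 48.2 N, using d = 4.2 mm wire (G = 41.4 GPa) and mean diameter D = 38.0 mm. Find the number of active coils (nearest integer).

16

Required rate k = F/δ = 48.2/26.3 = 1.8327 N/mm
N_a = Gd⁴/(8D³k) = (41.4×10³ × 4.2⁴)/(8 × 38.0³ × 1.8327)
    = 1.28824e+07 / 804511 = 16.01 → 16 coils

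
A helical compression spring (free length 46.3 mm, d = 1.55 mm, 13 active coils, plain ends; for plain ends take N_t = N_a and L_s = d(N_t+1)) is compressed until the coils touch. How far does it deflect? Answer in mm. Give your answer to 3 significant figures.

24.6 mm

N_t = 13; L_s = 1.55·14 = 21.7 mm
δ_solid = L₀ − L_s = 46.3 − 21.7 = 24.6 mm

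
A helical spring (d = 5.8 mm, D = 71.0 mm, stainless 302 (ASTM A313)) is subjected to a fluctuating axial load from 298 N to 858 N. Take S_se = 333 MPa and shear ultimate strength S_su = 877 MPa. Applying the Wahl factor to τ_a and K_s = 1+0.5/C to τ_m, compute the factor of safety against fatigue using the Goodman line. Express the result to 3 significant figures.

0.664

C = D/d = 71.0/5.8 = 12.2414; K_W = (4C−1)/(4C−4)+0.615/C = 1.1170; K_s = 1+0.5/C = 1.0408
F_a = (F_max−F_min)/2 = 280 N; F_m = (F_max+F_min)/2 = 578 N
τ_a = K_W·8F_aD/(πd³) = 1.1170 × 259.46 = 289.81 MPa
τ_m = K_s·8F_mD/(πd³) = 1.0408 × 535.6 = 557.48 MPa
Goodman: 1/n_f = τ_a/S_se + τ_m/S_su = 289.81/333 + 557.48/877 = 0.87029 + 0.63567 = 1.506
n_f = 1/1.506 = 0.664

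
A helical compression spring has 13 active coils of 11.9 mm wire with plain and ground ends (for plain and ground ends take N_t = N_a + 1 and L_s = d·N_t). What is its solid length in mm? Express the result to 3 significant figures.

plain and ground ends: N_t = N_a + 1 = 13 + 1 = 14
L_s = d·N_t = 11.9 × 14 = 166.6 mm

167 mm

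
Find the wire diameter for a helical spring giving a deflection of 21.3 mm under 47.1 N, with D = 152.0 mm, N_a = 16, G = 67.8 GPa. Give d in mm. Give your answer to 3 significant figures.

11.0 mm

Required rate k = F/δ = 47.1/21.3 = 2.2113 N/mm
d = (8D³N_a·k / G)^(1/4) = (8·152.0³·16·2.2113 / (67.8×10³))^0.25
  = (14661)^0.25 = 11.0037 mm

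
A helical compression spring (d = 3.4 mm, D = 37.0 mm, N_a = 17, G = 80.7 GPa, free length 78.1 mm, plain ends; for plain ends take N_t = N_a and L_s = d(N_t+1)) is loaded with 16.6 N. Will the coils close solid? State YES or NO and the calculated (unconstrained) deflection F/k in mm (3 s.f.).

NO, δ = 10.6 mm

k = Gd⁴/(8D³N_a) = (80.7×10³)(3.4⁴)/(8·37.0³·17) = 1.5655 N/mm
N_t = 17; L_s = 3.4·18 = 61.2 mm; δ_solid = L₀ − L_s = 78.1 − 61.2 = 16.9 mm
δ = F/k = 16.6/1.5655 = 10.604 mm
δ < δ_solid → spring does not go solid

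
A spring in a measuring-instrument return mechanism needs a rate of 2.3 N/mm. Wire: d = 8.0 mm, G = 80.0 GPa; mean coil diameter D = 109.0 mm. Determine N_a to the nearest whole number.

14

N_a = Gd⁴/(8D³k) = (80.0×10³ × 8.0⁴)/(8 × 109.0³ × 2.3)
    = 3.2768e+08 / 2.38285e+07 = 13.75 → 14 coils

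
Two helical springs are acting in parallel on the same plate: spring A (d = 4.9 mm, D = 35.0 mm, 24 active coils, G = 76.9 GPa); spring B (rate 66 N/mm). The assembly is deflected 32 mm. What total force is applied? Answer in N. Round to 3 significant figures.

2280 N

k_A = Gd⁴/(8D³N_a) = (76.9×10³)(4.9⁴)/(8·35.0³·24) = 5.3852 N/mm
Parallel: k_eq = 5.3852 + 66 = 71.385 N/mm
F = k_eq·δ = 71.385·32 = 2284.3 N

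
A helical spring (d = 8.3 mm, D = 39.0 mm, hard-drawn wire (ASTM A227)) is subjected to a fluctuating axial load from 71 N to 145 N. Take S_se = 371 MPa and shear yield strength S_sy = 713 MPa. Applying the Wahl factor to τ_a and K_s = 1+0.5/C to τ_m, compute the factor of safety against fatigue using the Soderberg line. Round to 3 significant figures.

C = D/d = 39.0/8.3 = 4.6988; K_W = (4C−1)/(4C−4)+0.615/C = 1.3337; K_s = 1+0.5/C = 1.1064
F_a = (F_max−F_min)/2 = 37 N; F_m = (F_max+F_min)/2 = 108 N
τ_a = K_W·8F_aD/(πd³) = 1.3337 × 6.4265 = 8.5707 MPa
τ_m = K_s·8F_mD/(πd³) = 1.1064 × 18.758 = 20.754 MPa
Soderberg: 1/n_f = τ_a/S_se + τ_m/S_sy = 8.5707/371 + 20.754/713 = 0.02310 + 0.02911 = 0.05221
n_f = 1/0.05221 = 19.15

19.2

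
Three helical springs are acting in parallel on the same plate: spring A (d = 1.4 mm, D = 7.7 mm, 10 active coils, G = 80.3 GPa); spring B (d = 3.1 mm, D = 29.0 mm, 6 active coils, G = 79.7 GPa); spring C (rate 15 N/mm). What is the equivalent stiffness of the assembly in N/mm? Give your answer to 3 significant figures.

k_A = Gd⁴/(8D³N_a) = (80.3×10³)(1.4⁴)/(8·7.7³·10) = 8.4463 N/mm
k_B = Gd⁴/(8D³N_a) = (79.7×10³)(3.1⁴)/(8·29.0³·6) = 6.2874 N/mm
Parallel: k_eq = 8.4463 + 6.2874 + 15 = 29.734 N/mm

29.7 N/mm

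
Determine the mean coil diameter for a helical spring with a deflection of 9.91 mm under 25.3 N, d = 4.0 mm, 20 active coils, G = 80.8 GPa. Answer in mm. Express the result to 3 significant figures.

Required rate k = F/δ = 25.3/9.91 = 2.553 N/mm
D = (Gd⁴/(8N_a·k))^(1/3) = (80.8×10³·4.0⁴/(8·20·2.553))^(1/3)
  = (50638.9)^(1/3) = 36.9966 mm

37.0 mm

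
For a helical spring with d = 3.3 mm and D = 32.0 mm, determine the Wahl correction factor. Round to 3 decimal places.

C = D/d = 32.0/3.3 = 9.6970
K_W = (4C−1)/(4C−4) + 0.615/C = 37.788/34.788 + 0.0634 = 1.1497

1.150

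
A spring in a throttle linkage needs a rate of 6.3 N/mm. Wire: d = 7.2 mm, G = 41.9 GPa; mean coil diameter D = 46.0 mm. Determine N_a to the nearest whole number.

23

N_a = Gd⁴/(8D³k) = (41.9×10³ × 7.2⁴)/(8 × 46.0³ × 6.3)
    = 1.12601e+08 / 4.90573e+06 = 22.95 → 23 coils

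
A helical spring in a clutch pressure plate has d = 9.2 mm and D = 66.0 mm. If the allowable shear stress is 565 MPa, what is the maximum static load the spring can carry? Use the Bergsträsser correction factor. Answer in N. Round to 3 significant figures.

2190 N

C = D/d = 66.0/9.2 = 7.1739
K_B = (4C+2)/(4C−3) = 30.696/25.696 = 1.1946
τ_max = K·8FD/(πd³) → F_max = τ_allow·πd³/(8DK)
F_max = 565·π·9.2³/(8·66.0·1.1946) = 1.3822e+06/630.74 = 2191.3 N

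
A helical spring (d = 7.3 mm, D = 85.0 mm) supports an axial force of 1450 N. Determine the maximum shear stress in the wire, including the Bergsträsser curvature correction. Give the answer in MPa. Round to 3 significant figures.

Spring index C = D/d = 85.0/7.3 = 11.6438
K_B = (4C+2)/(4C−3) = 48.575/43.575 = 1.1147
τ₀ = 8FD/(πd³) = 8·1450·85.0/(π·7.3³) = 986000/1222.1 = 806.79 MPa
τ_max = K·τ₀ = 1.1147 × 806.79 = 899.36 MPa

899 MPa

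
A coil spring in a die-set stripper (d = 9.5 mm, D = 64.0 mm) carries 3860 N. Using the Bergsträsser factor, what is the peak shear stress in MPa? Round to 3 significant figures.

887 MPa

Spring index C = D/d = 64.0/9.5 = 6.7368
K_B = (4C+2)/(4C−3) = 28.947/23.947 = 1.2088
τ₀ = 8FD/(πd³) = 8·3860·64.0/(π·9.5³) = 1.97632e+06/2693.5 = 733.73 MPa
τ_max = K·τ₀ = 1.2088 × 733.73 = 886.93 MPa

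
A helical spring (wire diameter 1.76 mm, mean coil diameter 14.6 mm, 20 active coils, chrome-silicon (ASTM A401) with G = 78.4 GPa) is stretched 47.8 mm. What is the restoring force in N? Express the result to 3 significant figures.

72.2 N

k = Gd⁴/(8D³N_a) = (78.4×10³)(1.76⁴)/(8·14.6³·20) = 1.5107 N/mm
F = k·δ = 1.5107 × 47.8 = 72.213 N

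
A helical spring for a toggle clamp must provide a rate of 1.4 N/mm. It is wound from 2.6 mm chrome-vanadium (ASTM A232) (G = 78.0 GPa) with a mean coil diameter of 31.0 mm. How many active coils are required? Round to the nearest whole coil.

N_a = Gd⁴/(8D³k) = (78.0×10³ × 2.6⁴)/(8 × 31.0³ × 1.4)
    = 3.56441e+06 / 333659 = 10.68 → 11 coils

11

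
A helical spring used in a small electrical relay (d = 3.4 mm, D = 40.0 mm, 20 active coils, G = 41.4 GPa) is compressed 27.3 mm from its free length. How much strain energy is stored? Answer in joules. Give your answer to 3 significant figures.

k = Gd⁴/(8D³N_a) = (41.4×10³)(3.4⁴)/(8·40.0³·20) = 0.54028 N/mm
U = ½kδ² = 0.5 × 0.54028 × 27.3² = 201.33 N·mm = 0.20133 J

0.201 J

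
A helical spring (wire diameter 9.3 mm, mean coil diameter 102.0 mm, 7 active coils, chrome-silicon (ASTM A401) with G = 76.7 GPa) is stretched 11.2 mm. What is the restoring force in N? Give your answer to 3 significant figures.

108 N

k = Gd⁴/(8D³N_a) = (76.7×10³)(9.3⁴)/(8·102.0³·7) = 9.6547 N/mm
F = k·δ = 9.6547 × 11.2 = 108.13 N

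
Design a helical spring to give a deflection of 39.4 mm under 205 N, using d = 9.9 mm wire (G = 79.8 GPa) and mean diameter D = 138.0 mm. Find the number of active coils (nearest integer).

Required rate k = F/δ = 205/39.4 = 5.203 N/mm
N_a = Gd⁴/(8D³k) = (79.8×10³ × 9.9⁴)/(8 × 138.0³ × 5.203)
    = 7.66556e+08 / 1.09392e+08 = 7.007 → 7 coils

7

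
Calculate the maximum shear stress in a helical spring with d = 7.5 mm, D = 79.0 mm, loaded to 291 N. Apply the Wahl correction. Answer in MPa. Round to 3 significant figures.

Spring index C = D/d = 79.0/7.5 = 10.5333
K_W = (4C−1)/(4C−4) + 0.615/C = 41.133/38.133 + 0.0584 = 1.1371
τ₀ = 8FD/(πd³) = 8·291·79.0/(π·7.5³) = 183912/1325.4 = 138.76 MPa
τ_max = K·τ₀ = 1.1371 × 138.76 = 157.78 MPa

158 MPa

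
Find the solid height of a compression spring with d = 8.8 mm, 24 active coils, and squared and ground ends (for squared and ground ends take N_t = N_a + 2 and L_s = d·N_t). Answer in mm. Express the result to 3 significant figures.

squared and ground ends: N_t = N_a + 2 = 24 + 2 = 26
L_s = d·N_t = 8.8 × 26 = 228.8 mm

229 mm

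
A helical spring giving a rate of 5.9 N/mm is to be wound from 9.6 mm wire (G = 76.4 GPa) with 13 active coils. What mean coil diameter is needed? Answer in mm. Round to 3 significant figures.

102 mm

D = (Gd⁴/(8N_a·k))^(1/3) = (76.4×10³·9.6⁴/(8·13·5.9))^(1/3)
  = (1.05753e+06)^(1/3) = 101.8820 mm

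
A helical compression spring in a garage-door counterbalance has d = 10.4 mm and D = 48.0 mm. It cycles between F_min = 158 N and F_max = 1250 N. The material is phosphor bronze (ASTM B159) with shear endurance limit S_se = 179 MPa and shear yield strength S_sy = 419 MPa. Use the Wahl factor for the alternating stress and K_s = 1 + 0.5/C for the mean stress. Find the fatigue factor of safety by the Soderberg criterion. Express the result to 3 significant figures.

C = D/d = 48.0/10.4 = 4.6154; K_W = (4C−1)/(4C−4)+0.615/C = 1.3407; K_s = 1+0.5/C = 1.1083
F_a = (F_max−F_min)/2 = 546 N; F_m = (F_max+F_min)/2 = 704 N
τ_a = K_W·8F_aD/(πd³) = 1.3407 × 59.33 = 79.543 MPa
τ_m = K_s·8F_mD/(πd³) = 1.1083 × 76.499 = 84.786 MPa
Soderberg: 1/n_f = τ_a/S_se + τ_m/S_sy = 79.543/179 + 84.786/419 = 0.44438 + 0.20235 = 0.64673
n_f = 1/0.64673 = 1.546

1.55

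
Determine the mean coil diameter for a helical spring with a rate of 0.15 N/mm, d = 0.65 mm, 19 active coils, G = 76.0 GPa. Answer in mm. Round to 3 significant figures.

D = (Gd⁴/(8N_a·k))^(1/3) = (76.0×10³·0.65⁴/(8·19·0.15))^(1/3)
  = (595.021)^(1/3) = 8.4109 mm

8.41 mm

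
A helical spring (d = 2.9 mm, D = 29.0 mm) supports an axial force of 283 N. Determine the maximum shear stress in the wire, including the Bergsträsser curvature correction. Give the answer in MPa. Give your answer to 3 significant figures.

Spring index C = D/d = 29.0/2.9 = 10.0000
K_B = (4C+2)/(4C−3) = 42.000/37.000 = 1.1351
τ₀ = 8FD/(πd³) = 8·283·29.0/(π·2.9³) = 65656/76.62 = 856.9 MPa
τ_max = K·τ₀ = 1.1351 × 856.9 = 972.7 MPa

973 MPa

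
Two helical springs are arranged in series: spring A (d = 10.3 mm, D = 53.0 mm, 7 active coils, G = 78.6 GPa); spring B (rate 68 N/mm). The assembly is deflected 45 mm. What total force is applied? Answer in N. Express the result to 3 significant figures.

1860 N

k_A = Gd⁴/(8D³N_a) = (78.6×10³)(10.3⁴)/(8·53.0³·7) = 106.11 N/mm
Series: 1/k_eq = 1/106.11 + 1/68 = 0.02413; k_eq = 41.442 N/mm
F = k_eq·δ = 41.442·45 = 1864.9 N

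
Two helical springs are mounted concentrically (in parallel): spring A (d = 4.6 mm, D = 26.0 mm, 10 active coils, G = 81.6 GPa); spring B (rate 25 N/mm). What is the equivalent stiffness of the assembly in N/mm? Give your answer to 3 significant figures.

k_A = Gd⁴/(8D³N_a) = (81.6×10³)(4.6⁴)/(8·26.0³·10) = 25.984 N/mm
Parallel: k_eq = 25.984 + 25 = 50.984 N/mm

51.0 N/mm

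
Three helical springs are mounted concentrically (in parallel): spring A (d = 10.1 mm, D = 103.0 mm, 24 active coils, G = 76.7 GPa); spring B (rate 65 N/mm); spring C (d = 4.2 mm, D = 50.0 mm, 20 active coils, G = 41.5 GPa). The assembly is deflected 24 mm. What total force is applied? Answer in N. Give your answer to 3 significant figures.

1670 N

k_A = Gd⁴/(8D³N_a) = (76.7×10³)(10.1⁴)/(8·103.0³·24) = 3.8042 N/mm
k_C = Gd⁴/(8D³N_a) = (41.5×10³)(4.2⁴)/(8·50.0³·20) = 0.64568 N/mm
Parallel: k_eq = 3.8042 + 65 + 0.64568 = 69.45 N/mm
F = k_eq·δ = 69.45·24 = 1666.8 N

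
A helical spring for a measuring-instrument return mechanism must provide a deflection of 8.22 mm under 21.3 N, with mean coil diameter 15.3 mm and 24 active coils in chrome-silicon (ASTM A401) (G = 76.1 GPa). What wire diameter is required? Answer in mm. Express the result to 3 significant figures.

2.20 mm

Required rate k = F/δ = 21.3/8.22 = 2.5912 N/mm
d = (8D³N_a·k / G)^(1/4) = (8·15.3³·24·2.5912 / (76.1×10³))^0.25
  = (23.415)^0.25 = 2.1998 mm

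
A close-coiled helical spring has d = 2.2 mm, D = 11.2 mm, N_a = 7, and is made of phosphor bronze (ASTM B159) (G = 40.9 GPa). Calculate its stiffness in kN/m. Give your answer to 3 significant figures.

k = Gd⁴/(8D³N_a) = (40.9×10³ × 2.2⁴) / (8 × 11.2³ × 7)
  = 958107 / 78676 = 12.178 N/mm

12.2 kN/m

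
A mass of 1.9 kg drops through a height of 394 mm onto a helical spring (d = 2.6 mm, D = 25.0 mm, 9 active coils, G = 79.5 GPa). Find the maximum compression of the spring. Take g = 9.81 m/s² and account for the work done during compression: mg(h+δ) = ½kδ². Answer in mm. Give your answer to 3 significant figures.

k = Gd⁴/(8D³N_a) = (79.5×10³)(2.6⁴)/(8·25.0³·9) = 3.2293 N/mm
W = mg = 1.9 × 9.81 = 18.639 N
½kδ² − Wδ − Wh = 0 → δ = (W + √(W² + 2kWh))/k
δ = (18.639 + √(347.41 + 47430.4))/3.2293 = (18.639 + 218.58)/3.2293 = 73.459 mm

73.5 mm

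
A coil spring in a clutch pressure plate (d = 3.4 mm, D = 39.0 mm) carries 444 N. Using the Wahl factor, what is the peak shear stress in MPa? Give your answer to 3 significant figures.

Spring index C = D/d = 39.0/3.4 = 11.4706
K_W = (4C−1)/(4C−4) + 0.615/C = 44.882/41.882 + 0.0536 = 1.1252
τ₀ = 8FD/(πd³) = 8·444·39.0/(π·3.4³) = 138528/123.48 = 1121.9 MPa
τ_max = K·τ₀ = 1.1252 × 1121.9 = 1262.4 MPa

1260 MPa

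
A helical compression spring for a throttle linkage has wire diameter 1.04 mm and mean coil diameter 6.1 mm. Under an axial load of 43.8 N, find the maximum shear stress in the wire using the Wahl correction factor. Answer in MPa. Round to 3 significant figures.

762 MPa

Spring index C = D/d = 6.1/1.04 = 5.8654
K_W = (4C−1)/(4C−4) + 0.615/C = 22.462/19.462 + 0.1049 = 1.2590
τ₀ = 8FD/(πd³) = 8·43.8·6.1/(π·1.04³) = 2137.44/3.5339 = 604.84 MPa
τ_max = K·τ₀ = 1.2590 × 604.84 = 761.5 MPa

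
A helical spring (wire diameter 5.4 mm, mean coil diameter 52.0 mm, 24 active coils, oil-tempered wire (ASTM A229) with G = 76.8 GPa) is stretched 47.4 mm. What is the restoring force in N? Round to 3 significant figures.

115 N

k = Gd⁴/(8D³N_a) = (76.8×10³)(5.4⁴)/(8·52.0³·24) = 2.4189 N/mm
F = k·δ = 2.4189 × 47.4 = 114.66 N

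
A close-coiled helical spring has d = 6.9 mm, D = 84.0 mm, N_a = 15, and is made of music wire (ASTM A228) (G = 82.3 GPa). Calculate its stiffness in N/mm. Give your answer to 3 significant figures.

2.62 N/mm

k = Gd⁴/(8D³N_a) = (82.3×10³ × 6.9⁴) / (8 × 84.0³ × 15)
  = 1.8655e+08 / 7.11245e+07 = 2.6229 N/mm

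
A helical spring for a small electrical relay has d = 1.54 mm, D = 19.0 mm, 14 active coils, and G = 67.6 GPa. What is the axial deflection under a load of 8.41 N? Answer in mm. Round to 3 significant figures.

k = Gd⁴/(8D³N_a) = (67.6×10³)(1.54⁴)/(8·19.0³·14) = 0.49494 N/mm
δ = F/k = 8.41 / 0.49494 = 16.992 mm

17.0 mm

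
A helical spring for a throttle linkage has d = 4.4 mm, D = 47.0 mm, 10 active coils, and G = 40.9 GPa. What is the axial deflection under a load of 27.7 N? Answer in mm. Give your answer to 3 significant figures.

k = Gd⁴/(8D³N_a) = (40.9×10³)(4.4⁴)/(8·47.0³·10) = 1.8457 N/mm
δ = F/k = 27.7 / 1.8457 = 15.008 mm

15.0 mm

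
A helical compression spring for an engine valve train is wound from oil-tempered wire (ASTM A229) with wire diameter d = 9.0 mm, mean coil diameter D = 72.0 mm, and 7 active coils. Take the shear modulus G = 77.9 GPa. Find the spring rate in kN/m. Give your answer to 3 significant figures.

24.5 kN/m

k = Gd⁴/(8D³N_a) = (77.9×10³ × 9.0⁴) / (8 × 72.0³ × 7)
  = 5.11102e+08 / 2.09019e+07 = 24.452 N/mm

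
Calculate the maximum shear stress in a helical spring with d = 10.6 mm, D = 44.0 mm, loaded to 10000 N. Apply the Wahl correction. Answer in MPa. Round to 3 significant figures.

1300 MPa

Spring index C = D/d = 44.0/10.6 = 4.1509
K_W = (4C−1)/(4C−4) + 0.615/C = 15.604/12.604 + 0.1482 = 1.3862
τ₀ = 8FD/(πd³) = 8·10000·44.0/(π·10.6³) = 3.52e+06/3741.7 = 940.75 MPa
τ_max = K·τ₀ = 1.3862 × 940.75 = 1304.1 MPa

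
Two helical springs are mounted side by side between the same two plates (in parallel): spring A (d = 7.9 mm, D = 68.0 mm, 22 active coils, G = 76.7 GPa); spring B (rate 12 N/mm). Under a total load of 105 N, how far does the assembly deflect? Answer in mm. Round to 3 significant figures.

6.04 mm

k_A = Gd⁴/(8D³N_a) = (76.7×10³)(7.9⁴)/(8·68.0³·22) = 5.3984 N/mm
Parallel: k_eq = 5.3984 + 12 = 17.398 N/mm
δ = F/k_eq = 105/17.398 = 6.035 mm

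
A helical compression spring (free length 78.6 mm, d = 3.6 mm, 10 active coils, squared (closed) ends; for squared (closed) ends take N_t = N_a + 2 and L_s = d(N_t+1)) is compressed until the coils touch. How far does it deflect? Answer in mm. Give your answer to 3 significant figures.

31.8 mm

N_t = 12; L_s = 3.6·13 = 46.8 mm
δ_solid = L₀ − L_s = 78.6 − 46.8 = 31.8 mm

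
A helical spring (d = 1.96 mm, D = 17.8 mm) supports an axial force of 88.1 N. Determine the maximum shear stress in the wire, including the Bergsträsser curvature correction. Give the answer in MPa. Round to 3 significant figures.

Spring index C = D/d = 17.8/1.96 = 9.0816
K_B = (4C+2)/(4C−3) = 38.327/33.327 = 1.1500
τ₀ = 8FD/(πd³) = 8·88.1·17.8/(π·1.96³) = 12545.4/23.655 = 530.36 MPa
τ_max = K·τ₀ = 1.1500 × 530.36 = 609.93 MPa

610 MPa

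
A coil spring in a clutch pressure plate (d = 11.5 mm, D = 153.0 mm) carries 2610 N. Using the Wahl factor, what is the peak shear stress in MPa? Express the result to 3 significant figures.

740 MPa

Spring index C = D/d = 153.0/11.5 = 13.3043
K_W = (4C−1)/(4C−4) + 0.615/C = 52.217/49.217 + 0.0462 = 1.1072
τ₀ = 8FD/(πd³) = 8·2610·153.0/(π·11.5³) = 3.19464e+06/4778 = 668.62 MPa
τ_max = K·τ₀ = 1.1072 × 668.62 = 740.28 MPa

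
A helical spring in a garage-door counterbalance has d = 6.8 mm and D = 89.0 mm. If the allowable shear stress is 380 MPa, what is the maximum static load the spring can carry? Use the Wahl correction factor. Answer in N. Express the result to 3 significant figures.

C = D/d = 89.0/6.8 = 13.0882
K_W = (4C−1)/(4C−4) + 0.615/C = 51.353/48.353 + 0.0470 = 1.1090
τ_max = K·8FD/(πd³) → F_max = τ_allow·πd³/(8DK)
F_max = 380·π·6.8³/(8·89.0·1.1090) = 3.7537e+05/789.63 = 475.37 N

475 N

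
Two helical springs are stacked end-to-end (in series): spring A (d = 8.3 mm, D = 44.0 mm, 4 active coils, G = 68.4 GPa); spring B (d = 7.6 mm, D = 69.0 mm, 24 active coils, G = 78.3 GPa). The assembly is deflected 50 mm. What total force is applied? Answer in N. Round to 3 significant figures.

200 N

k_A = Gd⁴/(8D³N_a) = (68.4×10³)(8.3⁴)/(8·44.0³·4) = 119.09 N/mm
k_B = Gd⁴/(8D³N_a) = (78.3×10³)(7.6⁴)/(8·69.0³·24) = 4.1416 N/mm
Series: 1/k_eq = 1/119.09 + 1/4.1416 = 0.24985; k_eq = 4.0024 N/mm
F = k_eq·δ = 4.0024·50 = 200.12 N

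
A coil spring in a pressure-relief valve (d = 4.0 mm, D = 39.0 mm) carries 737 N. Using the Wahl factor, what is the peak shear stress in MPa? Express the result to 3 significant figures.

1310 MPa

Spring index C = D/d = 39.0/4.0 = 9.7500
K_W = (4C−1)/(4C−4) + 0.615/C = 38.000/35.000 + 0.0631 = 1.1488
τ₀ = 8FD/(πd³) = 8·737·39.0/(π·4.0³) = 229944/201.06 = 1143.6 MPa
τ_max = K·τ₀ = 1.1488 × 1143.6 = 1313.8 MPa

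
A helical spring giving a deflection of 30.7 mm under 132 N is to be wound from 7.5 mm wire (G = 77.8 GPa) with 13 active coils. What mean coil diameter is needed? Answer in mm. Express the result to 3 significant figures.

Required rate k = F/δ = 132/30.7 = 4.2997 N/mm
D = (Gd⁴/(8N_a·k))^(1/3) = (77.8×10³·7.5⁴/(8·13·4.2997))^(1/3)
  = (550498)^(1/3) = 81.9568 mm

82.0 mm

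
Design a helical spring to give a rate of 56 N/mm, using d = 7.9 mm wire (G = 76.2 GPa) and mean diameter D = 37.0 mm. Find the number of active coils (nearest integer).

N_a = Gd⁴/(8D³k) = (76.2×10³ × 7.9⁴)/(8 × 37.0³ × 56)
    = 2.968e+08 / 2.26925e+07 = 13.08 → 13 coils

13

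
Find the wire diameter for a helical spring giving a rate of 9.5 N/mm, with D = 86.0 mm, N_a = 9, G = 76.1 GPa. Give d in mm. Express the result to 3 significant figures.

8.70 mm

d = (8D³N_a·k / G)^(1/4) = (8·86.0³·9·9.5 / (76.1×10³))^0.25
  = (5717)^0.25 = 8.6954 mm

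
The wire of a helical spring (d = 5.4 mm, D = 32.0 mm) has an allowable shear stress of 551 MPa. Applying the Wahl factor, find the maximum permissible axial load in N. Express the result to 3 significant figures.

848 N

C = D/d = 32.0/5.4 = 5.9259
K_W = (4C−1)/(4C−4) + 0.615/C = 22.704/19.704 + 0.1038 = 1.2560
τ_max = K·8FD/(πd³) → F_max = τ_allow·πd³/(8DK)
F_max = 551·π·5.4³/(8·32.0·1.2560) = 2.7257e+05/321.55 = 847.7 N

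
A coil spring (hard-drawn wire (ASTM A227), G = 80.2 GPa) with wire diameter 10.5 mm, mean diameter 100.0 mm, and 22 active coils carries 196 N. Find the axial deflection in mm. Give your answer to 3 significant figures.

35.4 mm

k = Gd⁴/(8D³N_a) = (80.2×10³)(10.5⁴)/(8·100.0³·22) = 5.5388 N/mm
δ = F/k = 196 / 5.5388 = 35.386 mm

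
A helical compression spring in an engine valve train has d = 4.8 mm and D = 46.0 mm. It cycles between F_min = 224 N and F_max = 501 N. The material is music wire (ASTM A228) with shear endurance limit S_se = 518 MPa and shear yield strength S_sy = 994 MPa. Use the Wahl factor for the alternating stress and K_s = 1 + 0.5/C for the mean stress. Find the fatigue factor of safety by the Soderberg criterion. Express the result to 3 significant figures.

1.37

C = D/d = 46.0/4.8 = 9.5833; K_W = (4C−1)/(4C−4)+0.615/C = 1.1516; K_s = 1+0.5/C = 1.0522
F_a = (F_max−F_min)/2 = 138.5 N; F_m = (F_max+F_min)/2 = 362.5 N
τ_a = K_W·8F_aD/(πd³) = 1.1516 × 146.7 = 168.93 MPa
τ_m = K_s·8F_mD/(πd³) = 1.0522 × 383.96 = 403.99 MPa
Soderberg: 1/n_f = τ_a/S_se + τ_m/S_sy = 168.93/518 + 403.99/994 = 0.32612 + 0.40643 = 0.73255
n_f = 1/0.73255 = 1.365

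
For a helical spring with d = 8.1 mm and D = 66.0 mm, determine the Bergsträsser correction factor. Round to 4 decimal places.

C = D/d = 66.0/8.1 = 8.1481
K_B = (4C+2)/(4C−3) = 34.593/29.593 = 1.1690

1.1690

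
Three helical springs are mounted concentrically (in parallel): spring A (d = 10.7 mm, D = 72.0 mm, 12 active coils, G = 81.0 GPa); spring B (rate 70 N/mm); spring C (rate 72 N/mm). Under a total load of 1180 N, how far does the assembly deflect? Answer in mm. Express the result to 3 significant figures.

k_A = Gd⁴/(8D³N_a) = (81.0×10³)(10.7⁴)/(8·72.0³·12) = 29.631 N/mm
Parallel: k_eq = 29.631 + 70 + 72 = 171.63 N/mm
δ = F/k_eq = 1180/171.63 = 6.8752 mm

6.88 mm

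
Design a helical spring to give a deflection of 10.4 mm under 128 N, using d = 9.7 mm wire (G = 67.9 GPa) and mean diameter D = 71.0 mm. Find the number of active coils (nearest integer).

Required rate k = F/δ = 128/10.4 = 12.308 N/mm
N_a = Gd⁴/(8D³k) = (67.9×10³ × 9.7⁴)/(8 × 71.0³ × 12.308)
    = 6.01114e+08 / 3.52405e+07 = 17.06 → 17 coils

17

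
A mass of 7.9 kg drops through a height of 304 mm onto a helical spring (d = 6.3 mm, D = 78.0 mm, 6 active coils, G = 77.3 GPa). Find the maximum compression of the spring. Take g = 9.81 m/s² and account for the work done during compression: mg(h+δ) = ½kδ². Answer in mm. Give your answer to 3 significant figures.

k = Gd⁴/(8D³N_a) = (77.3×10³)(6.3⁴)/(8·78.0³·6) = 5.3458 N/mm
W = mg = 7.9 × 9.81 = 77.499 N
½kδ² − Wδ − Wh = 0 → δ = (W + √(W² + 2kWh))/k
δ = (77.499 + √(6006.1 + 251893))/5.3458 = (77.499 + 507.84)/5.3458 = 109.49 mm

109 mm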